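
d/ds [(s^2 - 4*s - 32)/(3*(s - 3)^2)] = 2*(38 - s)/(3*(s^3 - 9*s^2 + 27*s - 27))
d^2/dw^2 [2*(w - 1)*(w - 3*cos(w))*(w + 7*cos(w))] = -8*w^2*cos(w) - 32*w*sin(w) + 8*w*cos(w) + 84*w*cos(2*w) + 12*w + 16*sqrt(2)*sin(w + pi/4) - 84*sqrt(2)*cos(2*w + pi/4) - 4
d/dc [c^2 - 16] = 2*c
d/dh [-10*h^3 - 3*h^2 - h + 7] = -30*h^2 - 6*h - 1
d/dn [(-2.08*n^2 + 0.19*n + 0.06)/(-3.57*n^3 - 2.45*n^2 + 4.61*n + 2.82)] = (-7.4256*n^4 + 1.3566*n^3 - 8.4807*n^2 - 11.4372*n + 0.2592)/(12.7449*n^6 + 17.493*n^5 - 26.9129*n^4 - 42.7238*n^3 + 7.4341*n^2 + 26.0004*n + 7.9524)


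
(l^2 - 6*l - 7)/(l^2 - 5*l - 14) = (l + 1)/(l + 2)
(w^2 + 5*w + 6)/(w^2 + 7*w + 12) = (w + 2)/(w + 4)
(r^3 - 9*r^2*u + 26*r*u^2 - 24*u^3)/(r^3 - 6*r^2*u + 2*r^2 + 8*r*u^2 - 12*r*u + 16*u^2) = (r - 3*u)/(r + 2)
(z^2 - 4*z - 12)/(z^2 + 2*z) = (z - 6)/z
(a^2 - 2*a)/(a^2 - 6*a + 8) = a/(a - 4)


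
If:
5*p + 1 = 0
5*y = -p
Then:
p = -1/5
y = 1/25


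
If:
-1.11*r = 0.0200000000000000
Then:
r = -0.02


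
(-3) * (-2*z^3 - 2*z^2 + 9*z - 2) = 6*z^3 + 6*z^2 - 27*z + 6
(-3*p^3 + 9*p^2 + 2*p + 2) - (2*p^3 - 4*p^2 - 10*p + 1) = -5*p^3 + 13*p^2 + 12*p + 1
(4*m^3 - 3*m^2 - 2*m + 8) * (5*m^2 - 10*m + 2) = 20*m^5 - 55*m^4 + 28*m^3 + 54*m^2 - 84*m + 16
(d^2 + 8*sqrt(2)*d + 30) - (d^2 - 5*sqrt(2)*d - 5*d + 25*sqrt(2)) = 5*d + 13*sqrt(2)*d - 25*sqrt(2) + 30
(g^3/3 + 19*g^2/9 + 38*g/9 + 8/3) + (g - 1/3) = g^3/3 + 19*g^2/9 + 47*g/9 + 7/3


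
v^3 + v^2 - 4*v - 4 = (v - 2)*(v + 1)*(v + 2)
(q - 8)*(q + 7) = q^2 - q - 56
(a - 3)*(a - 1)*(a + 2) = a^3 - 2*a^2 - 5*a + 6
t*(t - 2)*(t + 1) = t^3 - t^2 - 2*t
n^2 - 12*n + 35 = (n - 7)*(n - 5)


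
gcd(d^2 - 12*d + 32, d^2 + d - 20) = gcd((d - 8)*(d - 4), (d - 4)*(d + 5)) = d - 4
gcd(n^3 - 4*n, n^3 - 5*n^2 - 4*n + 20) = n^2 - 4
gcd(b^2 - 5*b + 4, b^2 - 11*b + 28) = b - 4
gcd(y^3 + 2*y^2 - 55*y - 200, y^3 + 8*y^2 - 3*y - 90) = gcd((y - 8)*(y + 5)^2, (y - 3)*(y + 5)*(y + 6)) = y + 5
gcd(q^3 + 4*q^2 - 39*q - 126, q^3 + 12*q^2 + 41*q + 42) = q^2 + 10*q + 21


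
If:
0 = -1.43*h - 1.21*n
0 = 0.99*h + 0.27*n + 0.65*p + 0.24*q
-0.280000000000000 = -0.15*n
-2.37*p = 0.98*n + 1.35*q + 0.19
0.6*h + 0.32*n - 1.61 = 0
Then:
No Solution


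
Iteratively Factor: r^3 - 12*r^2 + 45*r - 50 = (r - 5)*(r^2 - 7*r + 10) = (r - 5)^2*(r - 2)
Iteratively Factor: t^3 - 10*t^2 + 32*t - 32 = (t - 2)*(t^2 - 8*t + 16) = (t - 4)*(t - 2)*(t - 4)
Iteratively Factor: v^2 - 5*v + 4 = (v - 4)*(v - 1)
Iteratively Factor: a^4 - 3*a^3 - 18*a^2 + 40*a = (a - 2)*(a^3 - a^2 - 20*a) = a*(a - 2)*(a^2 - a - 20) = a*(a - 2)*(a + 4)*(a - 5)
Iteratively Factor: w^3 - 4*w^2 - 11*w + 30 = (w - 5)*(w^2 + w - 6) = (w - 5)*(w - 2)*(w + 3)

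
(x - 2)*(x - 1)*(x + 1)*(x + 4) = x^4 + 2*x^3 - 9*x^2 - 2*x + 8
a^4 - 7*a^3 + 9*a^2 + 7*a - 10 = (a - 5)*(a - 2)*(a - 1)*(a + 1)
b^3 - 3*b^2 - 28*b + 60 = (b - 6)*(b - 2)*(b + 5)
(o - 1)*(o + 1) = o^2 - 1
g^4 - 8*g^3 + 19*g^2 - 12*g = g*(g - 4)*(g - 3)*(g - 1)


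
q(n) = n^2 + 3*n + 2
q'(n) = 2*n + 3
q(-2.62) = 1.00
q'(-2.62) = -2.24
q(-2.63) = 1.03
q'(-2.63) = -2.26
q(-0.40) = 0.96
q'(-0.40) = 2.20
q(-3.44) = 3.51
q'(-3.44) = -3.88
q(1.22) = 7.15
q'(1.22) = 5.44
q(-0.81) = 0.23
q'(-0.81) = 1.38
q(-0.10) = 1.71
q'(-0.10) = 2.80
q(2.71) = 17.47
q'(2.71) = 8.42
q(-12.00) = 110.00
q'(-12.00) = -21.00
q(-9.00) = 56.00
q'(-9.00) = -15.00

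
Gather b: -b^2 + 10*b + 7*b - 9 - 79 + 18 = -b^2 + 17*b - 70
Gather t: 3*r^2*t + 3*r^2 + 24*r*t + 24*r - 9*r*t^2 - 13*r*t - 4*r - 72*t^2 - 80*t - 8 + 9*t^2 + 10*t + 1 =3*r^2 + 20*r + t^2*(-9*r - 63) + t*(3*r^2 + 11*r - 70) - 7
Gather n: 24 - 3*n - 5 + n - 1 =18 - 2*n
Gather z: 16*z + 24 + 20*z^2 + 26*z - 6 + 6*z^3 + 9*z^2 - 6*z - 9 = 6*z^3 + 29*z^2 + 36*z + 9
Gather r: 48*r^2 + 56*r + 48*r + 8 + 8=48*r^2 + 104*r + 16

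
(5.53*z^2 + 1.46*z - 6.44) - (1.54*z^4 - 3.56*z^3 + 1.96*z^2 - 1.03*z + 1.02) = -1.54*z^4 + 3.56*z^3 + 3.57*z^2 + 2.49*z - 7.46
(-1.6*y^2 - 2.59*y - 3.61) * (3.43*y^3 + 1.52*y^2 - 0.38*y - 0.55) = -5.488*y^5 - 11.3157*y^4 - 15.7111*y^3 - 3.623*y^2 + 2.7963*y + 1.9855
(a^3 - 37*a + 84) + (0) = a^3 - 37*a + 84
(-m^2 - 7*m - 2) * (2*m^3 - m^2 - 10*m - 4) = -2*m^5 - 13*m^4 + 13*m^3 + 76*m^2 + 48*m + 8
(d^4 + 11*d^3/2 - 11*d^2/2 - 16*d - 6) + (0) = d^4 + 11*d^3/2 - 11*d^2/2 - 16*d - 6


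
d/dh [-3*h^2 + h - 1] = 1 - 6*h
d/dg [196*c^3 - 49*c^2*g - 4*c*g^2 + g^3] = -49*c^2 - 8*c*g + 3*g^2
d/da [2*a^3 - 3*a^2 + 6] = 6*a*(a - 1)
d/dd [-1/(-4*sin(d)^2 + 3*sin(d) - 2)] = (3 - 8*sin(d))*cos(d)/(4*sin(d)^2 - 3*sin(d) + 2)^2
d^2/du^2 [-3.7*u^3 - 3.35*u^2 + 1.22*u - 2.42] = -22.2*u - 6.7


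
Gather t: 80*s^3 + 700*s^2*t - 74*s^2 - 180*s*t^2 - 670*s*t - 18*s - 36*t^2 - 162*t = 80*s^3 - 74*s^2 - 18*s + t^2*(-180*s - 36) + t*(700*s^2 - 670*s - 162)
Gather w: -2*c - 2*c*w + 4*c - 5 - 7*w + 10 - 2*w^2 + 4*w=2*c - 2*w^2 + w*(-2*c - 3) + 5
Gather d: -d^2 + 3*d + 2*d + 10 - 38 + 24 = -d^2 + 5*d - 4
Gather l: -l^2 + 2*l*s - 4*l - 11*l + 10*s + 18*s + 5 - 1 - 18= -l^2 + l*(2*s - 15) + 28*s - 14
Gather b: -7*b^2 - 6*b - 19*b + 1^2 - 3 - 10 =-7*b^2 - 25*b - 12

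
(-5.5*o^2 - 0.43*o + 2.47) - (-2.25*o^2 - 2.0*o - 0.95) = -3.25*o^2 + 1.57*o + 3.42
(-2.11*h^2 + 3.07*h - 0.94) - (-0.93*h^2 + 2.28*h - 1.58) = -1.18*h^2 + 0.79*h + 0.64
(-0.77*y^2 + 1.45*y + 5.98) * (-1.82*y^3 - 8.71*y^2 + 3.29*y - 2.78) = 1.4014*y^5 + 4.0677*y^4 - 26.0464*y^3 - 45.1747*y^2 + 15.6432*y - 16.6244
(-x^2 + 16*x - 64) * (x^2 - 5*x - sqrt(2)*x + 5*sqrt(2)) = -x^4 + sqrt(2)*x^3 + 21*x^3 - 144*x^2 - 21*sqrt(2)*x^2 + 144*sqrt(2)*x + 320*x - 320*sqrt(2)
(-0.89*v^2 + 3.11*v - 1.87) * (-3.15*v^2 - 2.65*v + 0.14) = 2.8035*v^4 - 7.438*v^3 - 2.4756*v^2 + 5.3909*v - 0.2618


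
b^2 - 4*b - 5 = (b - 5)*(b + 1)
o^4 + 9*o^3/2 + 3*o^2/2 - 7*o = o*(o - 1)*(o + 2)*(o + 7/2)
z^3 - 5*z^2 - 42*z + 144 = (z - 8)*(z - 3)*(z + 6)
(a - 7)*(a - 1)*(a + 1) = a^3 - 7*a^2 - a + 7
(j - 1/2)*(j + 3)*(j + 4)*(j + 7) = j^4 + 27*j^3/2 + 54*j^2 + 107*j/2 - 42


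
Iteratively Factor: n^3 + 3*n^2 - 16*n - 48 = (n - 4)*(n^2 + 7*n + 12) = (n - 4)*(n + 4)*(n + 3)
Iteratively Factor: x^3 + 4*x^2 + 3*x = (x)*(x^2 + 4*x + 3) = x*(x + 1)*(x + 3)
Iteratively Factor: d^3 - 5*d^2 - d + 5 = (d - 5)*(d^2 - 1) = (d - 5)*(d + 1)*(d - 1)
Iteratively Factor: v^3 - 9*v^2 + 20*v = (v - 5)*(v^2 - 4*v) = v*(v - 5)*(v - 4)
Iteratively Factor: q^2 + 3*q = (q)*(q + 3)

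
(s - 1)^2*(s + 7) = s^3 + 5*s^2 - 13*s + 7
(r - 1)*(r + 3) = r^2 + 2*r - 3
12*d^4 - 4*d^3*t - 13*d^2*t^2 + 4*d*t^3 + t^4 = (-2*d + t)*(-d + t)*(d + t)*(6*d + t)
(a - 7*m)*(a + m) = a^2 - 6*a*m - 7*m^2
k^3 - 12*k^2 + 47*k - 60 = (k - 5)*(k - 4)*(k - 3)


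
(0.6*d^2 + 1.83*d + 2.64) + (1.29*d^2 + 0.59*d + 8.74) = 1.89*d^2 + 2.42*d + 11.38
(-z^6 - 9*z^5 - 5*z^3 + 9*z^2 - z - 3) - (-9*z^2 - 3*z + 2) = -z^6 - 9*z^5 - 5*z^3 + 18*z^2 + 2*z - 5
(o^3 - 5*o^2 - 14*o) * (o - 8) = o^4 - 13*o^3 + 26*o^2 + 112*o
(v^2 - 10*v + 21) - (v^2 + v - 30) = 51 - 11*v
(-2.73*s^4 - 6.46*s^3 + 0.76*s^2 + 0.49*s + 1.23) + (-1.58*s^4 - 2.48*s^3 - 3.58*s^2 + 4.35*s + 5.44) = -4.31*s^4 - 8.94*s^3 - 2.82*s^2 + 4.84*s + 6.67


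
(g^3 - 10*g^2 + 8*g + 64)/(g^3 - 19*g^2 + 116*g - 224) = (g + 2)/(g - 7)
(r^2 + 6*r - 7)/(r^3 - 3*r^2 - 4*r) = (-r^2 - 6*r + 7)/(r*(-r^2 + 3*r + 4))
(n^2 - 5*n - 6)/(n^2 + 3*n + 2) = (n - 6)/(n + 2)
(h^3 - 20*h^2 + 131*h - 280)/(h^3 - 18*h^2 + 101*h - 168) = (h - 5)/(h - 3)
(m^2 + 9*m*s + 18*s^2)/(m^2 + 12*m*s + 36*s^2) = (m + 3*s)/(m + 6*s)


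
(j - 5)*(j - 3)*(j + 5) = j^3 - 3*j^2 - 25*j + 75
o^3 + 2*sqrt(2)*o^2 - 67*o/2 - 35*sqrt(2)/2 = (o - 7*sqrt(2)/2)*(o + sqrt(2)/2)*(o + 5*sqrt(2))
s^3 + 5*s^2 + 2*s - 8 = (s - 1)*(s + 2)*(s + 4)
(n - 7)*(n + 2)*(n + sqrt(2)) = n^3 - 5*n^2 + sqrt(2)*n^2 - 14*n - 5*sqrt(2)*n - 14*sqrt(2)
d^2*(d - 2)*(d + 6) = d^4 + 4*d^3 - 12*d^2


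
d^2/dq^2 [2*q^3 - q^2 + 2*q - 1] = 12*q - 2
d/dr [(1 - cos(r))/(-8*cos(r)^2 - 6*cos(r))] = (-3*sin(r)^3/cos(r)^2 + sin(r) - 8*tan(r))/(2*(4*cos(r) + 3)^2)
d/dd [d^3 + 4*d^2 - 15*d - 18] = 3*d^2 + 8*d - 15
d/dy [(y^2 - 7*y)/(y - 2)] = (y^2 - 4*y + 14)/(y^2 - 4*y + 4)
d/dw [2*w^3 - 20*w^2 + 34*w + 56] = 6*w^2 - 40*w + 34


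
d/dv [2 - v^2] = -2*v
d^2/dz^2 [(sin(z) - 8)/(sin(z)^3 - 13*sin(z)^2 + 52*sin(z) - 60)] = (-4*sin(z)^7 + 111*sin(z)^6 - 1099*sin(z)^5 + 4610*sin(z)^4 - 5326*sin(z)^3 - 16336*sin(z)^2 + 46248*sin(z) - 24544)/(sin(z)^3 - 13*sin(z)^2 + 52*sin(z) - 60)^3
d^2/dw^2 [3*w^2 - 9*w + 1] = 6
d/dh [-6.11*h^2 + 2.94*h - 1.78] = 2.94 - 12.22*h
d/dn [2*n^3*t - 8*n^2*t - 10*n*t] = 2*t*(3*n^2 - 8*n - 5)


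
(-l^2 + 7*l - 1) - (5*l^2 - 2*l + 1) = -6*l^2 + 9*l - 2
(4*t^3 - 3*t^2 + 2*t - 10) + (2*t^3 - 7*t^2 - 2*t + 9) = 6*t^3 - 10*t^2 - 1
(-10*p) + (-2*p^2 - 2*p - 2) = -2*p^2 - 12*p - 2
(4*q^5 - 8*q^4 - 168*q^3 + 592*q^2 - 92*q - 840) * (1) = 4*q^5 - 8*q^4 - 168*q^3 + 592*q^2 - 92*q - 840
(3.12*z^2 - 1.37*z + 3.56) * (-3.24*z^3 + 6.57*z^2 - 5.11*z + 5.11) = -10.1088*z^5 + 24.9372*z^4 - 36.4785*z^3 + 46.3331*z^2 - 25.1923*z + 18.1916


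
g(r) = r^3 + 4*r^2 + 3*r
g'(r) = 3*r^2 + 8*r + 3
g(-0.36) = -0.61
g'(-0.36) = 0.51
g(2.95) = 69.33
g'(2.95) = 52.71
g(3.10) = 77.53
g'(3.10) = 56.63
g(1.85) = 25.57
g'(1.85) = 28.07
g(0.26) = 1.07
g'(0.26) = 5.28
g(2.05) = 31.58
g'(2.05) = 32.01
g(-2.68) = 1.44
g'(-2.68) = 3.11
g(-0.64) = -0.54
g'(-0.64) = -0.89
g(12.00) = 2340.00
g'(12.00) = 531.00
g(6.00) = 378.00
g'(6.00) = 159.00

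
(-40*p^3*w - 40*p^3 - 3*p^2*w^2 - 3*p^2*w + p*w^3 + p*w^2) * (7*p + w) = -280*p^4*w - 280*p^4 - 61*p^3*w^2 - 61*p^3*w + 4*p^2*w^3 + 4*p^2*w^2 + p*w^4 + p*w^3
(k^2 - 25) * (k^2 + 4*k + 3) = k^4 + 4*k^3 - 22*k^2 - 100*k - 75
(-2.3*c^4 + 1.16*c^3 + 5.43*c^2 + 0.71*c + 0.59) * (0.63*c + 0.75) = -1.449*c^5 - 0.9942*c^4 + 4.2909*c^3 + 4.5198*c^2 + 0.9042*c + 0.4425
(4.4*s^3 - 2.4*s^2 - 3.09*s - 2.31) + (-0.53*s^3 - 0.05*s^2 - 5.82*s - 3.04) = 3.87*s^3 - 2.45*s^2 - 8.91*s - 5.35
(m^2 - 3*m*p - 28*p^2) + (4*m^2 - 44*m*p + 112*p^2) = 5*m^2 - 47*m*p + 84*p^2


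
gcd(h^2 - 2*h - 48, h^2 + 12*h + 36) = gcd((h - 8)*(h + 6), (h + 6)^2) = h + 6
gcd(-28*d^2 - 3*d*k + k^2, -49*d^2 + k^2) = 7*d - k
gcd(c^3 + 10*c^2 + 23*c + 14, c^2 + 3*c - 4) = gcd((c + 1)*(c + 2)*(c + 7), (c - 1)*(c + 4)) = 1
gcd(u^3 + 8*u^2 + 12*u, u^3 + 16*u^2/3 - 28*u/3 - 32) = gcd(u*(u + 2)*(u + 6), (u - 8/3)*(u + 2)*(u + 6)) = u^2 + 8*u + 12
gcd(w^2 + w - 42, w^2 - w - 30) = w - 6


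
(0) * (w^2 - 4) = 0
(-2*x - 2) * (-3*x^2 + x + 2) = 6*x^3 + 4*x^2 - 6*x - 4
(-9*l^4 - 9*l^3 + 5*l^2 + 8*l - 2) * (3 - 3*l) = 27*l^5 - 42*l^3 - 9*l^2 + 30*l - 6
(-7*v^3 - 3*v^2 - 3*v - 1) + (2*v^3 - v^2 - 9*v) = -5*v^3 - 4*v^2 - 12*v - 1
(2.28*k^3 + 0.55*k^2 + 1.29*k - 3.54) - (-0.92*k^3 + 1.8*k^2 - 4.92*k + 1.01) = 3.2*k^3 - 1.25*k^2 + 6.21*k - 4.55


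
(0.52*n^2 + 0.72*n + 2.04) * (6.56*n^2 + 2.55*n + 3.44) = 3.4112*n^4 + 6.0492*n^3 + 17.0072*n^2 + 7.6788*n + 7.0176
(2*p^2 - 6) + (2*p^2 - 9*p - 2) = 4*p^2 - 9*p - 8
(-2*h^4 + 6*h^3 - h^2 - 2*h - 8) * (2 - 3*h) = 6*h^5 - 22*h^4 + 15*h^3 + 4*h^2 + 20*h - 16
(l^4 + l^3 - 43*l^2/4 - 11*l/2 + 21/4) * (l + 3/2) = l^5 + 5*l^4/2 - 37*l^3/4 - 173*l^2/8 - 3*l + 63/8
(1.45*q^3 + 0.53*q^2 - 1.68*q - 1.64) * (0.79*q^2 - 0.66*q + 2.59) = 1.1455*q^5 - 0.5383*q^4 + 2.0785*q^3 + 1.1859*q^2 - 3.2688*q - 4.2476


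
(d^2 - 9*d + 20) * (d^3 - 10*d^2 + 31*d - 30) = d^5 - 19*d^4 + 141*d^3 - 509*d^2 + 890*d - 600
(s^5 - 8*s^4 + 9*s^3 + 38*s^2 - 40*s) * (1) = s^5 - 8*s^4 + 9*s^3 + 38*s^2 - 40*s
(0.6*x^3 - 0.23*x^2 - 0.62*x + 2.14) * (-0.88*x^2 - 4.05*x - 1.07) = -0.528*x^5 - 2.2276*x^4 + 0.8351*x^3 + 0.8739*x^2 - 8.0036*x - 2.2898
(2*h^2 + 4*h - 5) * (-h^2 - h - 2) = -2*h^4 - 6*h^3 - 3*h^2 - 3*h + 10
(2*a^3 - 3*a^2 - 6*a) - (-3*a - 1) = 2*a^3 - 3*a^2 - 3*a + 1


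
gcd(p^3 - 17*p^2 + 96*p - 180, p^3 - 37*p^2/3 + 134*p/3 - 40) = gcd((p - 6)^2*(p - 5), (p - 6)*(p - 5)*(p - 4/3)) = p^2 - 11*p + 30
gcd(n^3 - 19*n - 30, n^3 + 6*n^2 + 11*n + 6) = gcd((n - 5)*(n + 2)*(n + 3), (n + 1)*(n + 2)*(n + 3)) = n^2 + 5*n + 6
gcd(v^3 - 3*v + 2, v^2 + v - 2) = v^2 + v - 2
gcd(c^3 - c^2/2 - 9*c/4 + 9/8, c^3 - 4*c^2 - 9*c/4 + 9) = c^2 - 9/4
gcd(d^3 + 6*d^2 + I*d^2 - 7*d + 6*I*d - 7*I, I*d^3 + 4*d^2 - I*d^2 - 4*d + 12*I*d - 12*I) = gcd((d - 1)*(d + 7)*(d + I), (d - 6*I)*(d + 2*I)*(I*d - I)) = d - 1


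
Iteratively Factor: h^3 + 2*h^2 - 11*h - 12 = (h + 4)*(h^2 - 2*h - 3) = (h + 1)*(h + 4)*(h - 3)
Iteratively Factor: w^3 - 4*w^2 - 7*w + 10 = (w - 1)*(w^2 - 3*w - 10) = (w - 5)*(w - 1)*(w + 2)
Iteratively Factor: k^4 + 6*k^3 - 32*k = (k - 2)*(k^3 + 8*k^2 + 16*k) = (k - 2)*(k + 4)*(k^2 + 4*k) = k*(k - 2)*(k + 4)*(k + 4)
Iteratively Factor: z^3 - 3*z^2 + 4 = (z - 2)*(z^2 - z - 2) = (z - 2)*(z + 1)*(z - 2)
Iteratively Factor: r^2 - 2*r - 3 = (r + 1)*(r - 3)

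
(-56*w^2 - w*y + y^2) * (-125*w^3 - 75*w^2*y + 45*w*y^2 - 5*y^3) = 7000*w^5 + 4325*w^4*y - 2570*w^3*y^2 + 160*w^2*y^3 + 50*w*y^4 - 5*y^5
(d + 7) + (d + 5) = 2*d + 12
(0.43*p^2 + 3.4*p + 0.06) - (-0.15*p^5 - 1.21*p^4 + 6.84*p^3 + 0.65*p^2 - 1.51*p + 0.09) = 0.15*p^5 + 1.21*p^4 - 6.84*p^3 - 0.22*p^2 + 4.91*p - 0.03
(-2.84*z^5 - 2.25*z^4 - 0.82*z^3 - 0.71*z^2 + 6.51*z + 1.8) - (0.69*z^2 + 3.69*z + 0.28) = -2.84*z^5 - 2.25*z^4 - 0.82*z^3 - 1.4*z^2 + 2.82*z + 1.52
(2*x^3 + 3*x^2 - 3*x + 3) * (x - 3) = 2*x^4 - 3*x^3 - 12*x^2 + 12*x - 9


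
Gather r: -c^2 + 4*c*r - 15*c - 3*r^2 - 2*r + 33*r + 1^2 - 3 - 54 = -c^2 - 15*c - 3*r^2 + r*(4*c + 31) - 56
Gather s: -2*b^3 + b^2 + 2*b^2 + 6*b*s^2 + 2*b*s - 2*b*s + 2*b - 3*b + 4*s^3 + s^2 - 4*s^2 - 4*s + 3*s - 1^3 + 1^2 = -2*b^3 + 3*b^2 - b + 4*s^3 + s^2*(6*b - 3) - s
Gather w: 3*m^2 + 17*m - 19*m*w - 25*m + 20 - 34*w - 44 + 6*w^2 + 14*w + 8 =3*m^2 - 8*m + 6*w^2 + w*(-19*m - 20) - 16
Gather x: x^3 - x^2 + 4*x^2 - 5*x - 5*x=x^3 + 3*x^2 - 10*x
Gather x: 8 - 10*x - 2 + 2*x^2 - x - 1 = 2*x^2 - 11*x + 5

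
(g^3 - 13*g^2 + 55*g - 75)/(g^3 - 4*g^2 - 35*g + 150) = (g - 3)/(g + 6)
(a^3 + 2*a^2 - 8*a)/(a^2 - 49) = a*(a^2 + 2*a - 8)/(a^2 - 49)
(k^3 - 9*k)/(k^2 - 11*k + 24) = k*(k + 3)/(k - 8)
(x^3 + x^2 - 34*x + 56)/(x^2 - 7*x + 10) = (x^2 + 3*x - 28)/(x - 5)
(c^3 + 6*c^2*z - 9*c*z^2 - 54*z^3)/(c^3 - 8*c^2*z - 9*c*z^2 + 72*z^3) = (-c - 6*z)/(-c + 8*z)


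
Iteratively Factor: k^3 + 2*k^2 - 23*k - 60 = (k + 3)*(k^2 - k - 20) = (k + 3)*(k + 4)*(k - 5)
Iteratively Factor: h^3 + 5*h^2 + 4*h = (h + 4)*(h^2 + h) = h*(h + 4)*(h + 1)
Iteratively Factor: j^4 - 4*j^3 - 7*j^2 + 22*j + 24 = (j + 2)*(j^3 - 6*j^2 + 5*j + 12) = (j - 4)*(j + 2)*(j^2 - 2*j - 3) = (j - 4)*(j - 3)*(j + 2)*(j + 1)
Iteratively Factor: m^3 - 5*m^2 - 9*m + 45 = (m - 5)*(m^2 - 9) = (m - 5)*(m - 3)*(m + 3)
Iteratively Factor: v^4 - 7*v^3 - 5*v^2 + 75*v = (v - 5)*(v^3 - 2*v^2 - 15*v) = (v - 5)^2*(v^2 + 3*v) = (v - 5)^2*(v + 3)*(v)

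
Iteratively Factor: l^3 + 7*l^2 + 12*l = (l + 3)*(l^2 + 4*l) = (l + 3)*(l + 4)*(l)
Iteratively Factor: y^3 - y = (y - 1)*(y^2 + y) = y*(y - 1)*(y + 1)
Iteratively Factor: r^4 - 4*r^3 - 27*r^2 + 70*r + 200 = (r - 5)*(r^3 + r^2 - 22*r - 40) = (r - 5)*(r + 2)*(r^2 - r - 20) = (r - 5)^2*(r + 2)*(r + 4)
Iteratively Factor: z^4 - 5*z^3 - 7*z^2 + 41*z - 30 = (z - 1)*(z^3 - 4*z^2 - 11*z + 30) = (z - 5)*(z - 1)*(z^2 + z - 6) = (z - 5)*(z - 2)*(z - 1)*(z + 3)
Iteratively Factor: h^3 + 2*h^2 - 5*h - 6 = (h + 3)*(h^2 - h - 2) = (h + 1)*(h + 3)*(h - 2)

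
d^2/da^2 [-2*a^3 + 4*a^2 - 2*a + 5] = 8 - 12*a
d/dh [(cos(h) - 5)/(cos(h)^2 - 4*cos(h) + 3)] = (cos(h)^2 - 10*cos(h) + 17)*sin(h)/(cos(h)^2 - 4*cos(h) + 3)^2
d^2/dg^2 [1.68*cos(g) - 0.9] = -1.68*cos(g)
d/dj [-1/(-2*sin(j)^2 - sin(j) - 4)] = -(4*sin(j) + 1)*cos(j)/(sin(j) - cos(2*j) + 5)^2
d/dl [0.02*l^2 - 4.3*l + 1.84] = 0.04*l - 4.3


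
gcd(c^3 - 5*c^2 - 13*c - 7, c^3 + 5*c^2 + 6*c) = 1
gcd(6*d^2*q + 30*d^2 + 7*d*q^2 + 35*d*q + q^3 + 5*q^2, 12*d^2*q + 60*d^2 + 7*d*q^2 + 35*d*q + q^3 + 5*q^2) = q + 5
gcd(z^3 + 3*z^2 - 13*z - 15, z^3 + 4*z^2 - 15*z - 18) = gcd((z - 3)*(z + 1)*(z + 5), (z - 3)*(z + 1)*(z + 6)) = z^2 - 2*z - 3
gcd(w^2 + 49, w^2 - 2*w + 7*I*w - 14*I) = w + 7*I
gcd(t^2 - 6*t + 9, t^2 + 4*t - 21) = t - 3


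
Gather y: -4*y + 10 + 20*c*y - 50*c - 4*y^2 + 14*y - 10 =-50*c - 4*y^2 + y*(20*c + 10)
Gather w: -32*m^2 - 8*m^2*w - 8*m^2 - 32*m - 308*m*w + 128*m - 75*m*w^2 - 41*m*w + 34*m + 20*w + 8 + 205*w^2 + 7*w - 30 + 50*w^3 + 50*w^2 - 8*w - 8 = -40*m^2 + 130*m + 50*w^3 + w^2*(255 - 75*m) + w*(-8*m^2 - 349*m + 19) - 30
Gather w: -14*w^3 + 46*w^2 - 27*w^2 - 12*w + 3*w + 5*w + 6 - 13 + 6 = -14*w^3 + 19*w^2 - 4*w - 1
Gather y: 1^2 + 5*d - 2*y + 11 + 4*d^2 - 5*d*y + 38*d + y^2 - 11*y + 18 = 4*d^2 + 43*d + y^2 + y*(-5*d - 13) + 30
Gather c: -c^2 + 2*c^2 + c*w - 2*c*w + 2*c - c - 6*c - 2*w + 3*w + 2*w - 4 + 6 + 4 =c^2 + c*(-w - 5) + 3*w + 6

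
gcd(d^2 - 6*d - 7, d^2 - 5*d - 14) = d - 7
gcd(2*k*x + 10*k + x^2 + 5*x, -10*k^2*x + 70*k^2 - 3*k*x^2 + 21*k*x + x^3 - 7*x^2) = 2*k + x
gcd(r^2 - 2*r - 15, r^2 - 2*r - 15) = r^2 - 2*r - 15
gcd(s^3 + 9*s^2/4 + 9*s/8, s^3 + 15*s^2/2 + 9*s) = s^2 + 3*s/2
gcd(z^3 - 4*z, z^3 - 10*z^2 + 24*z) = z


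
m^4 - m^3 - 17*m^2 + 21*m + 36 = (m - 3)^2*(m + 1)*(m + 4)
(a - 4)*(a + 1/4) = a^2 - 15*a/4 - 1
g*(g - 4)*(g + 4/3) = g^3 - 8*g^2/3 - 16*g/3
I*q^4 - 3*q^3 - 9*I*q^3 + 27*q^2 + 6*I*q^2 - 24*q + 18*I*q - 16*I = (q - 8)*(q + I)*(q + 2*I)*(I*q - I)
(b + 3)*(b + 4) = b^2 + 7*b + 12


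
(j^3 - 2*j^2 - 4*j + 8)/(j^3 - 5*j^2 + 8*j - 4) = (j + 2)/(j - 1)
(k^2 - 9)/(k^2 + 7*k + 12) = (k - 3)/(k + 4)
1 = 1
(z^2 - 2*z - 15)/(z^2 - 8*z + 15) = (z + 3)/(z - 3)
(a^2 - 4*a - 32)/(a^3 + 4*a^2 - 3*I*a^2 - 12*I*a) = (a - 8)/(a*(a - 3*I))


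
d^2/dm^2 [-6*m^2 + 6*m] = -12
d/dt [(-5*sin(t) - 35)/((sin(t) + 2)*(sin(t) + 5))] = 5*(sin(t)^2 + 14*sin(t) + 39)*cos(t)/((sin(t) + 2)^2*(sin(t) + 5)^2)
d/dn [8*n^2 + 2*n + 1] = 16*n + 2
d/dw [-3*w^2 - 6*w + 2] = -6*w - 6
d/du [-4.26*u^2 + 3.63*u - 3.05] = 3.63 - 8.52*u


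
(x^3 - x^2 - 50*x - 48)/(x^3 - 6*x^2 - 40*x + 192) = (x + 1)/(x - 4)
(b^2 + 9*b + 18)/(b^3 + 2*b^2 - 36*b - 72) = (b + 3)/(b^2 - 4*b - 12)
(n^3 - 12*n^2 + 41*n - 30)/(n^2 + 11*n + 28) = (n^3 - 12*n^2 + 41*n - 30)/(n^2 + 11*n + 28)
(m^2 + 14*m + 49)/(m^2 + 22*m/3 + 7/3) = 3*(m + 7)/(3*m + 1)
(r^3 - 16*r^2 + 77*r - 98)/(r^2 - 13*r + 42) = (r^2 - 9*r + 14)/(r - 6)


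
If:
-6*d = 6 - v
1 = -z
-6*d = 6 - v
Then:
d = v/6 - 1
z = -1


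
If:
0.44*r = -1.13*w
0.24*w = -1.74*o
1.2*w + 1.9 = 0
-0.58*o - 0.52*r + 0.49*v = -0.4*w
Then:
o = 0.22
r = 4.07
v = 5.87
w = -1.58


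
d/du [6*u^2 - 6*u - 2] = 12*u - 6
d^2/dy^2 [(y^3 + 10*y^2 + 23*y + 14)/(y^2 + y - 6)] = 8*(5*y^3 + 51*y^2 + 141*y + 149)/(y^6 + 3*y^5 - 15*y^4 - 35*y^3 + 90*y^2 + 108*y - 216)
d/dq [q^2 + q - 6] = 2*q + 1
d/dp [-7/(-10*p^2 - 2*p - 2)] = 7*(-10*p - 1)/(2*(5*p^2 + p + 1)^2)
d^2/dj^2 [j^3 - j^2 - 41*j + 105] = 6*j - 2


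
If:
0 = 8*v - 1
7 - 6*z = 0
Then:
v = 1/8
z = 7/6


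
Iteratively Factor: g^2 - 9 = (g + 3)*(g - 3)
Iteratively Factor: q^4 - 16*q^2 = (q)*(q^3 - 16*q) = q*(q - 4)*(q^2 + 4*q) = q^2*(q - 4)*(q + 4)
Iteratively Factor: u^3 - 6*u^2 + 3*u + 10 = (u - 2)*(u^2 - 4*u - 5) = (u - 2)*(u + 1)*(u - 5)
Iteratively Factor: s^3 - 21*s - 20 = (s + 4)*(s^2 - 4*s - 5) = (s - 5)*(s + 4)*(s + 1)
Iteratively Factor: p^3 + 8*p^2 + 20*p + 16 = (p + 2)*(p^2 + 6*p + 8) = (p + 2)*(p + 4)*(p + 2)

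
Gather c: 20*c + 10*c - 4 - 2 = 30*c - 6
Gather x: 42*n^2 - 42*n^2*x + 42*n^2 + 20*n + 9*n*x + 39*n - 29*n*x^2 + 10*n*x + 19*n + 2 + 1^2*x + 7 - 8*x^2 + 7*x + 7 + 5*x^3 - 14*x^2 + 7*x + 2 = 84*n^2 + 78*n + 5*x^3 + x^2*(-29*n - 22) + x*(-42*n^2 + 19*n + 15) + 18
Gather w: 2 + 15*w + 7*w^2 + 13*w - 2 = 7*w^2 + 28*w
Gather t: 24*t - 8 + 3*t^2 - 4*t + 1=3*t^2 + 20*t - 7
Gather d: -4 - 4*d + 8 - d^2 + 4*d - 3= 1 - d^2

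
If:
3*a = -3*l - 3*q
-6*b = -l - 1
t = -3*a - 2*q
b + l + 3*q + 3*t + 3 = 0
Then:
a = 25*t/47 + 38/47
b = 6*t/47 + 11/47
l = 36*t/47 + 19/47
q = -61*t/47 - 57/47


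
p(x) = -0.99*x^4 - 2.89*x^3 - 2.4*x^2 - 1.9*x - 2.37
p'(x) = -3.96*x^3 - 8.67*x^2 - 4.8*x - 1.9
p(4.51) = -734.45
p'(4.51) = -563.16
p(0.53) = -4.56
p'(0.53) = -7.47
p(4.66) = -822.65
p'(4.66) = -613.27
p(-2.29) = -3.12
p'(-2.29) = 11.18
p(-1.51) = -0.17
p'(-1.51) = -0.79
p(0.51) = -4.41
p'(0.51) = -7.13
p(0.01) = -2.39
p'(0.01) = -1.95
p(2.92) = -172.31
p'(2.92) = -188.43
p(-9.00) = -4568.25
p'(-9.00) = 2225.87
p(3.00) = -187.89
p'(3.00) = -201.25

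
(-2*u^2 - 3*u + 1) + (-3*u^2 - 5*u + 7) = -5*u^2 - 8*u + 8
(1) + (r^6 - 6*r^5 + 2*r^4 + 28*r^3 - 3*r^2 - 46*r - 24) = r^6 - 6*r^5 + 2*r^4 + 28*r^3 - 3*r^2 - 46*r - 23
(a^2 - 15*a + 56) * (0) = 0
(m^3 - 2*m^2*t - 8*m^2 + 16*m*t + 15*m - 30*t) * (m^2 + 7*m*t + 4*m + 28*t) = m^5 + 5*m^4*t - 4*m^4 - 14*m^3*t^2 - 20*m^3*t - 17*m^3 + 56*m^2*t^2 - 85*m^2*t + 60*m^2 + 238*m*t^2 + 300*m*t - 840*t^2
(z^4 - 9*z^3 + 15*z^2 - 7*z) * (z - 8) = z^5 - 17*z^4 + 87*z^3 - 127*z^2 + 56*z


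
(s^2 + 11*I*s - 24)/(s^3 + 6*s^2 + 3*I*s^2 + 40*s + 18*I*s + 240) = (s + 3*I)/(s^2 + s*(6 - 5*I) - 30*I)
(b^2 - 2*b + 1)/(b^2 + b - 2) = (b - 1)/(b + 2)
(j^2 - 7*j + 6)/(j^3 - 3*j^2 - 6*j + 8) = (j - 6)/(j^2 - 2*j - 8)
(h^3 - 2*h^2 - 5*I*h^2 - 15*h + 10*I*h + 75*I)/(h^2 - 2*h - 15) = h - 5*I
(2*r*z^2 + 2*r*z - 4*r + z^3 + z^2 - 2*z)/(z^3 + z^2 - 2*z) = (2*r + z)/z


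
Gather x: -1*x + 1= 1 - x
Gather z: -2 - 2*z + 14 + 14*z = 12*z + 12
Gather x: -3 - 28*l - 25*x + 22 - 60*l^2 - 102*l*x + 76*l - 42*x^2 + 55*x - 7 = -60*l^2 + 48*l - 42*x^2 + x*(30 - 102*l) + 12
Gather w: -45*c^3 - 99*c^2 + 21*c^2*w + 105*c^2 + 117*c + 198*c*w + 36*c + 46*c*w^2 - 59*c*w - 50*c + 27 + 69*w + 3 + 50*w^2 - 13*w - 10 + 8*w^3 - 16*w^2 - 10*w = -45*c^3 + 6*c^2 + 103*c + 8*w^3 + w^2*(46*c + 34) + w*(21*c^2 + 139*c + 46) + 20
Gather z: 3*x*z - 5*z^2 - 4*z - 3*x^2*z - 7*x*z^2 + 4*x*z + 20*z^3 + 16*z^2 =20*z^3 + z^2*(11 - 7*x) + z*(-3*x^2 + 7*x - 4)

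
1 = 1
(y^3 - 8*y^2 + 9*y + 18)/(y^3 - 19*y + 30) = (y^2 - 5*y - 6)/(y^2 + 3*y - 10)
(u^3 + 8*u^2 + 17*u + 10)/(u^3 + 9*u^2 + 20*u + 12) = (u + 5)/(u + 6)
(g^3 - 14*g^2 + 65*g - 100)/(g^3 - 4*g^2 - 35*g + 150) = (g - 4)/(g + 6)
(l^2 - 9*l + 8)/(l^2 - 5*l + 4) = (l - 8)/(l - 4)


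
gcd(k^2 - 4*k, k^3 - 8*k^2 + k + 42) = 1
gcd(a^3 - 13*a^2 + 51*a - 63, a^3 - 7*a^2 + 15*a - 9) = a^2 - 6*a + 9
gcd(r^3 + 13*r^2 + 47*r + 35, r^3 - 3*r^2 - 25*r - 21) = r + 1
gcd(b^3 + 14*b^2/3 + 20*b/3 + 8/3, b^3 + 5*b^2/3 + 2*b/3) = b + 2/3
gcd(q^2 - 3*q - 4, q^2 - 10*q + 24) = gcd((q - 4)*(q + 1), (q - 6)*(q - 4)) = q - 4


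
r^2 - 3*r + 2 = (r - 2)*(r - 1)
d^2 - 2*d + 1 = (d - 1)^2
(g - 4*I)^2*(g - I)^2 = g^4 - 10*I*g^3 - 33*g^2 + 40*I*g + 16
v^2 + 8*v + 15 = (v + 3)*(v + 5)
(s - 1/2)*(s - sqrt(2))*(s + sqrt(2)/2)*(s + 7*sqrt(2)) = s^4 - s^3/2 + 13*sqrt(2)*s^3/2 - 8*s^2 - 13*sqrt(2)*s^2/4 - 7*sqrt(2)*s + 4*s + 7*sqrt(2)/2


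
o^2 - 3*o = o*(o - 3)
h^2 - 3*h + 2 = (h - 2)*(h - 1)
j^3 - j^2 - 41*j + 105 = (j - 5)*(j - 3)*(j + 7)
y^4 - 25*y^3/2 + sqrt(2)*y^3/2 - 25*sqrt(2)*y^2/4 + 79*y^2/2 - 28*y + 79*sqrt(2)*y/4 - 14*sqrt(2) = (y - 8)*(y - 7/2)*(y - 1)*(y + sqrt(2)/2)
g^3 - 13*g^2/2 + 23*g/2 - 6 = (g - 4)*(g - 3/2)*(g - 1)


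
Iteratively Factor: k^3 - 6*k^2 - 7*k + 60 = (k - 5)*(k^2 - k - 12) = (k - 5)*(k - 4)*(k + 3)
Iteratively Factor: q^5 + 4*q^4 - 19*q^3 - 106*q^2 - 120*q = (q)*(q^4 + 4*q^3 - 19*q^2 - 106*q - 120) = q*(q + 3)*(q^3 + q^2 - 22*q - 40) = q*(q - 5)*(q + 3)*(q^2 + 6*q + 8) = q*(q - 5)*(q + 2)*(q + 3)*(q + 4)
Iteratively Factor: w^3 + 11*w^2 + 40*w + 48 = (w + 4)*(w^2 + 7*w + 12) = (w + 4)^2*(w + 3)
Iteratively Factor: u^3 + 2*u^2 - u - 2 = (u + 1)*(u^2 + u - 2) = (u - 1)*(u + 1)*(u + 2)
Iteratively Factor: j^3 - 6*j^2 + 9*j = (j - 3)*(j^2 - 3*j) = (j - 3)^2*(j)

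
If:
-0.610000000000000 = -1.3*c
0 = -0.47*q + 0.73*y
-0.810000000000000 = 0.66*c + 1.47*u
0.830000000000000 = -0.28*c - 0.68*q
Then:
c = 0.47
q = -1.41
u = -0.76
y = -0.91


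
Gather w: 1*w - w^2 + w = -w^2 + 2*w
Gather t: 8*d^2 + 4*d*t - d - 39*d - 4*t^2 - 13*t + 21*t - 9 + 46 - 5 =8*d^2 - 40*d - 4*t^2 + t*(4*d + 8) + 32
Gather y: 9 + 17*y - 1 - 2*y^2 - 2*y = -2*y^2 + 15*y + 8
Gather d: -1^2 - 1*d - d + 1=-2*d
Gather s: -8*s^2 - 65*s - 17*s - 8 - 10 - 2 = -8*s^2 - 82*s - 20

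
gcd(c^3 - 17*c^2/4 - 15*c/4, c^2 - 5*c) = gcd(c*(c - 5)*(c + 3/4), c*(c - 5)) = c^2 - 5*c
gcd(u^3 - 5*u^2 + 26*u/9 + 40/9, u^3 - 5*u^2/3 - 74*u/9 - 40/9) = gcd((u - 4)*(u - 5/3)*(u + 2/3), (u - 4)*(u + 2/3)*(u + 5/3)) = u^2 - 10*u/3 - 8/3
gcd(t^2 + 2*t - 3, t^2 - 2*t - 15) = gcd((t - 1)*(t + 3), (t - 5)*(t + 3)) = t + 3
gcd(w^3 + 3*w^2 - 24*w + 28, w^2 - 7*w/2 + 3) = w - 2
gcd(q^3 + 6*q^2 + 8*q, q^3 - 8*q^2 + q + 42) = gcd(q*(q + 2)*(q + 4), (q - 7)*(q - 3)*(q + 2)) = q + 2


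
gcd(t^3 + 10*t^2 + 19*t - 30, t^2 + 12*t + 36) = t + 6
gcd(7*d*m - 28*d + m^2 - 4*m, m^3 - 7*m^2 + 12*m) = m - 4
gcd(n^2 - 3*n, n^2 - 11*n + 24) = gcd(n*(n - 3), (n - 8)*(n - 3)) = n - 3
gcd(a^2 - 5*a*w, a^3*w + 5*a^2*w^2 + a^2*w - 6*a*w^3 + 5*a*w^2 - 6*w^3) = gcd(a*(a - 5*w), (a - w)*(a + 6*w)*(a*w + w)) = 1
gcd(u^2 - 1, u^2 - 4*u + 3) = u - 1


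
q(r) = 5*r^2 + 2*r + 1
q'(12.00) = 122.00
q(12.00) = 745.00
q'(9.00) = 92.00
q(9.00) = 424.00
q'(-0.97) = -7.70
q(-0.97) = 3.76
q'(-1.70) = -15.00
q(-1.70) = 12.05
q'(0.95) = 11.50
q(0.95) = 7.41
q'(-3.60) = -34.00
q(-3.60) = 58.60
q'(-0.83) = -6.30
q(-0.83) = 2.78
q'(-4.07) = -38.70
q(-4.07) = 75.68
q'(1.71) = 19.10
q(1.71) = 19.04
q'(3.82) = 40.20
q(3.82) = 81.60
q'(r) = 10*r + 2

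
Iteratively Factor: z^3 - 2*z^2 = (z - 2)*(z^2) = z*(z - 2)*(z)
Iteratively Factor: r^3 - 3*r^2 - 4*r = (r + 1)*(r^2 - 4*r) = (r - 4)*(r + 1)*(r)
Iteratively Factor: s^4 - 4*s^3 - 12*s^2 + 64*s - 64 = (s - 2)*(s^3 - 2*s^2 - 16*s + 32) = (s - 4)*(s - 2)*(s^2 + 2*s - 8) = (s - 4)*(s - 2)*(s + 4)*(s - 2)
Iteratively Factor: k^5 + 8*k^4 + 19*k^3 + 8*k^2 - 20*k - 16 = (k - 1)*(k^4 + 9*k^3 + 28*k^2 + 36*k + 16) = (k - 1)*(k + 4)*(k^3 + 5*k^2 + 8*k + 4) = (k - 1)*(k + 2)*(k + 4)*(k^2 + 3*k + 2) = (k - 1)*(k + 1)*(k + 2)*(k + 4)*(k + 2)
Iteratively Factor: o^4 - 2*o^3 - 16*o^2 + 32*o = (o - 4)*(o^3 + 2*o^2 - 8*o) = (o - 4)*(o + 4)*(o^2 - 2*o) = (o - 4)*(o - 2)*(o + 4)*(o)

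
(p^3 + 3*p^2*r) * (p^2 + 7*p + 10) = p^5 + 3*p^4*r + 7*p^4 + 21*p^3*r + 10*p^3 + 30*p^2*r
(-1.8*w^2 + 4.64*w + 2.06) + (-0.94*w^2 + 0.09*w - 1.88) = -2.74*w^2 + 4.73*w + 0.18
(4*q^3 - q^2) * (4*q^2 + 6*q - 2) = 16*q^5 + 20*q^4 - 14*q^3 + 2*q^2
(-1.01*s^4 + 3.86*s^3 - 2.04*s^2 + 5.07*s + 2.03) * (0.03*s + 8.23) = -0.0303*s^5 - 8.1965*s^4 + 31.7066*s^3 - 16.6371*s^2 + 41.787*s + 16.7069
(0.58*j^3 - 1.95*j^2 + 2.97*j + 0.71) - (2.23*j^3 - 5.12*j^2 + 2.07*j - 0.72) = -1.65*j^3 + 3.17*j^2 + 0.9*j + 1.43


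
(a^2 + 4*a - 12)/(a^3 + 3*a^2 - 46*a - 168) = (a - 2)/(a^2 - 3*a - 28)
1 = 1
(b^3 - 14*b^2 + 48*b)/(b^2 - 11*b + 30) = b*(b - 8)/(b - 5)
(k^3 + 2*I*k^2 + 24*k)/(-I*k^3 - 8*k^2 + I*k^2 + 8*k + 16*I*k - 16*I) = k*(I*k - 6)/(k^2 - k*(1 + 4*I) + 4*I)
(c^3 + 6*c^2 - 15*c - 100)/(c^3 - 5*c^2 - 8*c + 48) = (c^2 + 10*c + 25)/(c^2 - c - 12)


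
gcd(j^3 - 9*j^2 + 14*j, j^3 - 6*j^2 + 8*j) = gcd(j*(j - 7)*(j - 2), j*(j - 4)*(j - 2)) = j^2 - 2*j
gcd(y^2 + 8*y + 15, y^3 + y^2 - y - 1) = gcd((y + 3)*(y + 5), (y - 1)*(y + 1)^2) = 1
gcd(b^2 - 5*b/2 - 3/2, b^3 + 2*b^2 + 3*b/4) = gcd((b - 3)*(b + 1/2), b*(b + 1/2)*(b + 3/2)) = b + 1/2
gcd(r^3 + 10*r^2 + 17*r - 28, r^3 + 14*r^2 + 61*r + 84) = r^2 + 11*r + 28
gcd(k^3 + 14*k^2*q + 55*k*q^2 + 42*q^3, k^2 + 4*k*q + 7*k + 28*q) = 1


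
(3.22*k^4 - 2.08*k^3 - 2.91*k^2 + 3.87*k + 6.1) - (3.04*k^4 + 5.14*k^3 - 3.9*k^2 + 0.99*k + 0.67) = 0.18*k^4 - 7.22*k^3 + 0.99*k^2 + 2.88*k + 5.43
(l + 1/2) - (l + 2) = -3/2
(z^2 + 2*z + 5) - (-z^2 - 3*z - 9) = 2*z^2 + 5*z + 14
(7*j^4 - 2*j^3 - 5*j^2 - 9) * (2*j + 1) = 14*j^5 + 3*j^4 - 12*j^3 - 5*j^2 - 18*j - 9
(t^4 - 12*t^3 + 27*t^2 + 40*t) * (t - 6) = t^5 - 18*t^4 + 99*t^3 - 122*t^2 - 240*t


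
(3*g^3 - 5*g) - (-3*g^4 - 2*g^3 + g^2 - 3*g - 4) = 3*g^4 + 5*g^3 - g^2 - 2*g + 4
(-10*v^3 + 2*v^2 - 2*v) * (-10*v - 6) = 100*v^4 + 40*v^3 + 8*v^2 + 12*v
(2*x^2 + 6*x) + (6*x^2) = 8*x^2 + 6*x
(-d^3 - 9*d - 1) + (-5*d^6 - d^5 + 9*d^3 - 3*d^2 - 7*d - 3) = -5*d^6 - d^5 + 8*d^3 - 3*d^2 - 16*d - 4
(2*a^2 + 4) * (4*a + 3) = 8*a^3 + 6*a^2 + 16*a + 12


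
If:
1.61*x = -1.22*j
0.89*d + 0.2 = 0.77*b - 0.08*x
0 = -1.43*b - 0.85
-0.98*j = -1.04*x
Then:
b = -0.59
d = -0.74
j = 0.00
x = 0.00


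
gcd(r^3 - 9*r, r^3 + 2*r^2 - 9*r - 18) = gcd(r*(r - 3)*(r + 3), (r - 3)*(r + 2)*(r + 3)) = r^2 - 9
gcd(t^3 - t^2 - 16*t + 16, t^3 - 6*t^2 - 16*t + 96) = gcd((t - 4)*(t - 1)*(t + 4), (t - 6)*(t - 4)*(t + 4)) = t^2 - 16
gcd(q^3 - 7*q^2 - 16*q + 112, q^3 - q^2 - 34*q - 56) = q^2 - 3*q - 28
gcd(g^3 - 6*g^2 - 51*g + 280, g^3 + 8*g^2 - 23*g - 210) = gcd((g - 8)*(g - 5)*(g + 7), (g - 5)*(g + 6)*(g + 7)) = g^2 + 2*g - 35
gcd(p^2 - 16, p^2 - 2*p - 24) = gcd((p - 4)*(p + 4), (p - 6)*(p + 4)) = p + 4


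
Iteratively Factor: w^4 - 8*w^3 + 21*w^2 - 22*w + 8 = (w - 1)*(w^3 - 7*w^2 + 14*w - 8) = (w - 2)*(w - 1)*(w^2 - 5*w + 4) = (w - 2)*(w - 1)^2*(w - 4)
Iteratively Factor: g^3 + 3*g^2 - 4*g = (g - 1)*(g^2 + 4*g) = (g - 1)*(g + 4)*(g)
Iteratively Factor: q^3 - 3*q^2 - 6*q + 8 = (q - 1)*(q^2 - 2*q - 8) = (q - 1)*(q + 2)*(q - 4)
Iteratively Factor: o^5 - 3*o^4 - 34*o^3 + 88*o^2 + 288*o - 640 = (o + 4)*(o^4 - 7*o^3 - 6*o^2 + 112*o - 160) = (o - 2)*(o + 4)*(o^3 - 5*o^2 - 16*o + 80) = (o - 2)*(o + 4)^2*(o^2 - 9*o + 20) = (o - 5)*(o - 2)*(o + 4)^2*(o - 4)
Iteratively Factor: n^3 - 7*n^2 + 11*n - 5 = (n - 5)*(n^2 - 2*n + 1) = (n - 5)*(n - 1)*(n - 1)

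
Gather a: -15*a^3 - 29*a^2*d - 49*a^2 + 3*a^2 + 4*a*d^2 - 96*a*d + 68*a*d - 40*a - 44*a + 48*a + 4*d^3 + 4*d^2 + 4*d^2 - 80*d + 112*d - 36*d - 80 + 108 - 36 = -15*a^3 + a^2*(-29*d - 46) + a*(4*d^2 - 28*d - 36) + 4*d^3 + 8*d^2 - 4*d - 8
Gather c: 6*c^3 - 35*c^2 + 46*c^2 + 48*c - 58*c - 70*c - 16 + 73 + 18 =6*c^3 + 11*c^2 - 80*c + 75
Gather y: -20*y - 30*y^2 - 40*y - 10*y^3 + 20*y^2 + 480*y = -10*y^3 - 10*y^2 + 420*y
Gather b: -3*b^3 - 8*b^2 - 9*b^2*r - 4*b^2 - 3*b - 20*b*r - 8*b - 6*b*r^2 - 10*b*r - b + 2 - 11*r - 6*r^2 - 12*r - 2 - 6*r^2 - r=-3*b^3 + b^2*(-9*r - 12) + b*(-6*r^2 - 30*r - 12) - 12*r^2 - 24*r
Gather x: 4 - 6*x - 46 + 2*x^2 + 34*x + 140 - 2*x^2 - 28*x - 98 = 0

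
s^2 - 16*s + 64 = (s - 8)^2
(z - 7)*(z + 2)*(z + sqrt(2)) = z^3 - 5*z^2 + sqrt(2)*z^2 - 14*z - 5*sqrt(2)*z - 14*sqrt(2)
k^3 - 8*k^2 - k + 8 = (k - 8)*(k - 1)*(k + 1)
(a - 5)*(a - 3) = a^2 - 8*a + 15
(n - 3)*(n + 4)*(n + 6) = n^3 + 7*n^2 - 6*n - 72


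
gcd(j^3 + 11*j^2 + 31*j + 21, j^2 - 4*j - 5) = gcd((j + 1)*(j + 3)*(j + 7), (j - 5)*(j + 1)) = j + 1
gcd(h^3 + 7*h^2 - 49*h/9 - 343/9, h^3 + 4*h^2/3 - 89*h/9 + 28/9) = h - 7/3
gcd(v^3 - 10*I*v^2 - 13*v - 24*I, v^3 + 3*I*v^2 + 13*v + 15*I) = v^2 - 2*I*v + 3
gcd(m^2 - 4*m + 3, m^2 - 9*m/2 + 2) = 1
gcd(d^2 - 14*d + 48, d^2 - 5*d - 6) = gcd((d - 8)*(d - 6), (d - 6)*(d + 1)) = d - 6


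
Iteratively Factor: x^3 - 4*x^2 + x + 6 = (x - 3)*(x^2 - x - 2) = (x - 3)*(x - 2)*(x + 1)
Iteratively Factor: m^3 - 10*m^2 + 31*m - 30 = (m - 2)*(m^2 - 8*m + 15) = (m - 5)*(m - 2)*(m - 3)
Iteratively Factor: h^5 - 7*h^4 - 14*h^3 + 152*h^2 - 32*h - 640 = (h + 2)*(h^4 - 9*h^3 + 4*h^2 + 144*h - 320) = (h - 4)*(h + 2)*(h^3 - 5*h^2 - 16*h + 80) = (h - 5)*(h - 4)*(h + 2)*(h^2 - 16) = (h - 5)*(h - 4)^2*(h + 2)*(h + 4)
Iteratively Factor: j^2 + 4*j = (j)*(j + 4)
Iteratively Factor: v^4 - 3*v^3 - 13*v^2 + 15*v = (v)*(v^3 - 3*v^2 - 13*v + 15) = v*(v - 5)*(v^2 + 2*v - 3) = v*(v - 5)*(v - 1)*(v + 3)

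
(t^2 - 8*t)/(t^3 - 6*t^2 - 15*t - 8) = t/(t^2 + 2*t + 1)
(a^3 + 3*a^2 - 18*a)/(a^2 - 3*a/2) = 2*(a^2 + 3*a - 18)/(2*a - 3)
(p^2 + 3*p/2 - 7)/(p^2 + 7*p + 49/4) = 2*(p - 2)/(2*p + 7)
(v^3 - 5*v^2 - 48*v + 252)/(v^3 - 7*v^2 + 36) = (v^2 + v - 42)/(v^2 - v - 6)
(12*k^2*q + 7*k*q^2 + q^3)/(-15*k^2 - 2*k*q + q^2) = q*(4*k + q)/(-5*k + q)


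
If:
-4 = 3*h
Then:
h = -4/3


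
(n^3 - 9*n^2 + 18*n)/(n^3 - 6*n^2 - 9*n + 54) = n/(n + 3)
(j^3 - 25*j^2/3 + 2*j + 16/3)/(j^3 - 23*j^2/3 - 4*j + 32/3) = (3*j + 2)/(3*j + 4)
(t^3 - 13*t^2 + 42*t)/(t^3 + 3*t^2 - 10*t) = (t^2 - 13*t + 42)/(t^2 + 3*t - 10)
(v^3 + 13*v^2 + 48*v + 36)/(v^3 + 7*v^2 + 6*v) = (v + 6)/v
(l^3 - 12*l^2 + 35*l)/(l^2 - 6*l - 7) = l*(l - 5)/(l + 1)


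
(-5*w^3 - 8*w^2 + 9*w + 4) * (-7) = 35*w^3 + 56*w^2 - 63*w - 28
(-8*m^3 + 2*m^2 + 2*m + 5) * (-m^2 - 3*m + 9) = 8*m^5 + 22*m^4 - 80*m^3 + 7*m^2 + 3*m + 45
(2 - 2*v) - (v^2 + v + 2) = -v^2 - 3*v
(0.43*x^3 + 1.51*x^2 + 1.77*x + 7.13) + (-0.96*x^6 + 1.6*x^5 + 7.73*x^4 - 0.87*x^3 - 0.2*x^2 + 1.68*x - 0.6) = -0.96*x^6 + 1.6*x^5 + 7.73*x^4 - 0.44*x^3 + 1.31*x^2 + 3.45*x + 6.53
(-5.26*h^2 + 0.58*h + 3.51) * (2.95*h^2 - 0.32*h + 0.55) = -15.517*h^4 + 3.3942*h^3 + 7.2759*h^2 - 0.8042*h + 1.9305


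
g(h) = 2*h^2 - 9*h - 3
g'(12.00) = 39.00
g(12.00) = 177.00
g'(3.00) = 3.00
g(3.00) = -12.00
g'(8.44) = 24.76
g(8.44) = 63.51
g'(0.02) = -8.92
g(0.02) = -3.18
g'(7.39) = 20.56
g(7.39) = 39.71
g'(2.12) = -0.52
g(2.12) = -13.09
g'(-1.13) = -13.52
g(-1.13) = 9.72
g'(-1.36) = -14.44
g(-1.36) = 12.94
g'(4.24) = 7.96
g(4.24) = -5.20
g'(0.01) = -8.96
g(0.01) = -3.09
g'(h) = 4*h - 9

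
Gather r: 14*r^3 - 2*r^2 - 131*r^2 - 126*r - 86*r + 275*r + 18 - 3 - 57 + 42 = 14*r^3 - 133*r^2 + 63*r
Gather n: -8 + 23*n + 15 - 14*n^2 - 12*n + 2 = -14*n^2 + 11*n + 9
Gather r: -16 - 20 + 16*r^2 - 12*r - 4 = 16*r^2 - 12*r - 40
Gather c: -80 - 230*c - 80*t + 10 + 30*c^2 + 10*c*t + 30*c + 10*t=30*c^2 + c*(10*t - 200) - 70*t - 70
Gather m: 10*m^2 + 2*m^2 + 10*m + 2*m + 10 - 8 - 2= 12*m^2 + 12*m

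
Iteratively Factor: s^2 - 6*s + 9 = (s - 3)*(s - 3)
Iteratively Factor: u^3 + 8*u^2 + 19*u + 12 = (u + 1)*(u^2 + 7*u + 12) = (u + 1)*(u + 4)*(u + 3)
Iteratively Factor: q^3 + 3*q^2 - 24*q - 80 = (q - 5)*(q^2 + 8*q + 16) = (q - 5)*(q + 4)*(q + 4)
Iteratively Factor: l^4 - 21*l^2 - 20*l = (l + 1)*(l^3 - l^2 - 20*l) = (l - 5)*(l + 1)*(l^2 + 4*l) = (l - 5)*(l + 1)*(l + 4)*(l)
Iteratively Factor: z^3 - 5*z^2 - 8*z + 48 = (z - 4)*(z^2 - z - 12) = (z - 4)^2*(z + 3)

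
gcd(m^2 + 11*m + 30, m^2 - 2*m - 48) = m + 6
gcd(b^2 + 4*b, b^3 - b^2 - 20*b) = b^2 + 4*b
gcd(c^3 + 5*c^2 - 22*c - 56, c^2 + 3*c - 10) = 1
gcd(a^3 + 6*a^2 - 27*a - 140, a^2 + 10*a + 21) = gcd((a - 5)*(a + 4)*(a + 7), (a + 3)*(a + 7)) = a + 7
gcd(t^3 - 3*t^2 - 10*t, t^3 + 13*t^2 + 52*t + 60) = t + 2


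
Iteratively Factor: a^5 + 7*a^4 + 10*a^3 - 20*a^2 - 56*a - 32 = (a + 2)*(a^4 + 5*a^3 - 20*a - 16) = (a + 2)*(a + 4)*(a^3 + a^2 - 4*a - 4) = (a + 2)^2*(a + 4)*(a^2 - a - 2) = (a - 2)*(a + 2)^2*(a + 4)*(a + 1)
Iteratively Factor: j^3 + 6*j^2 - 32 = (j + 4)*(j^2 + 2*j - 8) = (j - 2)*(j + 4)*(j + 4)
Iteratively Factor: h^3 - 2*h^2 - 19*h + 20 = (h + 4)*(h^2 - 6*h + 5) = (h - 1)*(h + 4)*(h - 5)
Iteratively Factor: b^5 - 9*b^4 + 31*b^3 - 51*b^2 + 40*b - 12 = (b - 2)*(b^4 - 7*b^3 + 17*b^2 - 17*b + 6) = (b - 2)^2*(b^3 - 5*b^2 + 7*b - 3) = (b - 3)*(b - 2)^2*(b^2 - 2*b + 1) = (b - 3)*(b - 2)^2*(b - 1)*(b - 1)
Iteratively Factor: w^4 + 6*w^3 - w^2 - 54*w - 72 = (w + 3)*(w^3 + 3*w^2 - 10*w - 24) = (w - 3)*(w + 3)*(w^2 + 6*w + 8) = (w - 3)*(w + 3)*(w + 4)*(w + 2)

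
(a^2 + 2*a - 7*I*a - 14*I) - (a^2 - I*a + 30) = 2*a - 6*I*a - 30 - 14*I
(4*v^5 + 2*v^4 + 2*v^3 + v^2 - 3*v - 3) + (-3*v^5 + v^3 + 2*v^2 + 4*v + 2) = v^5 + 2*v^4 + 3*v^3 + 3*v^2 + v - 1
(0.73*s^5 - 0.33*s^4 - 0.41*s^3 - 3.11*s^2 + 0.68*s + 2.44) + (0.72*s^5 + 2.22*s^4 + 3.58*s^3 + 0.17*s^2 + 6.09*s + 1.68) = 1.45*s^5 + 1.89*s^4 + 3.17*s^3 - 2.94*s^2 + 6.77*s + 4.12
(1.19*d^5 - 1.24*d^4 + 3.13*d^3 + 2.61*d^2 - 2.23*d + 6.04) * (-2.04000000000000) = -2.4276*d^5 + 2.5296*d^4 - 6.3852*d^3 - 5.3244*d^2 + 4.5492*d - 12.3216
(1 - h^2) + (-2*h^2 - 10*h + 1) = -3*h^2 - 10*h + 2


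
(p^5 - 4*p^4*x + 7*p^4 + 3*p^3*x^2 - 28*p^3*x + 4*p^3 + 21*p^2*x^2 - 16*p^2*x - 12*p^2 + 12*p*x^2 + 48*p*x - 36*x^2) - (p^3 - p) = p^5 - 4*p^4*x + 7*p^4 + 3*p^3*x^2 - 28*p^3*x + 3*p^3 + 21*p^2*x^2 - 16*p^2*x - 12*p^2 + 12*p*x^2 + 48*p*x + p - 36*x^2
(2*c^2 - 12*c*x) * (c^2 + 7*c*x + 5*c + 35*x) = 2*c^4 + 2*c^3*x + 10*c^3 - 84*c^2*x^2 + 10*c^2*x - 420*c*x^2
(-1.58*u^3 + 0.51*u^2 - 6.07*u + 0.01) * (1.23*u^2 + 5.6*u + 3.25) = -1.9434*u^5 - 8.2207*u^4 - 9.7451*u^3 - 32.3222*u^2 - 19.6715*u + 0.0325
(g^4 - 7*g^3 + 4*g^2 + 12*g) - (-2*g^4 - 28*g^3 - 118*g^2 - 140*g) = 3*g^4 + 21*g^3 + 122*g^2 + 152*g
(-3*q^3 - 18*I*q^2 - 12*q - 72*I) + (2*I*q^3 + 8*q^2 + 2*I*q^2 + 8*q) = -3*q^3 + 2*I*q^3 + 8*q^2 - 16*I*q^2 - 4*q - 72*I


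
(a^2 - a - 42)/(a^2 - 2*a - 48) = (a - 7)/(a - 8)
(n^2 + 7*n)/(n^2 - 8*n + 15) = n*(n + 7)/(n^2 - 8*n + 15)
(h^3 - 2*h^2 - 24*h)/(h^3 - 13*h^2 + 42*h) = (h + 4)/(h - 7)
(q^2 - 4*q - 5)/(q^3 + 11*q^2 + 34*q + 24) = (q - 5)/(q^2 + 10*q + 24)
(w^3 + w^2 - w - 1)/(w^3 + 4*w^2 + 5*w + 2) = (w - 1)/(w + 2)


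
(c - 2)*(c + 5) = c^2 + 3*c - 10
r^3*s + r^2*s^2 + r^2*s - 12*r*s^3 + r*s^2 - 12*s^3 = (r - 3*s)*(r + 4*s)*(r*s + s)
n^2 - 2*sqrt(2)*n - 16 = (n - 4*sqrt(2))*(n + 2*sqrt(2))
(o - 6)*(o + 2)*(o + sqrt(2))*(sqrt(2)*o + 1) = sqrt(2)*o^4 - 4*sqrt(2)*o^3 + 3*o^3 - 11*sqrt(2)*o^2 - 12*o^2 - 36*o - 4*sqrt(2)*o - 12*sqrt(2)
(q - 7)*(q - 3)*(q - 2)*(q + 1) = q^4 - 11*q^3 + 29*q^2 - q - 42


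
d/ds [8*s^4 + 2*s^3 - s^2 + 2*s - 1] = 32*s^3 + 6*s^2 - 2*s + 2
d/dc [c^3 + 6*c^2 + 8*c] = 3*c^2 + 12*c + 8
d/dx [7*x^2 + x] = 14*x + 1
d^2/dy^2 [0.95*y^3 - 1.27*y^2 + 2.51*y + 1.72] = 5.7*y - 2.54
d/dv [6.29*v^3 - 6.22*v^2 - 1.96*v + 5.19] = 18.87*v^2 - 12.44*v - 1.96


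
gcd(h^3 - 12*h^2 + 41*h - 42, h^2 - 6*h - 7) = h - 7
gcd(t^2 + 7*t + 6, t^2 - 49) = 1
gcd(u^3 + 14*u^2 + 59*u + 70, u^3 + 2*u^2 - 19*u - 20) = u + 5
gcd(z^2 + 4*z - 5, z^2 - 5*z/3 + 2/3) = z - 1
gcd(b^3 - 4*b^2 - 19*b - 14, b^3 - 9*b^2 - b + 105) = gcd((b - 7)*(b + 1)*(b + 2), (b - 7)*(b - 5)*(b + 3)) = b - 7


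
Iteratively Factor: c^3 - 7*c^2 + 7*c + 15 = (c - 5)*(c^2 - 2*c - 3) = (c - 5)*(c - 3)*(c + 1)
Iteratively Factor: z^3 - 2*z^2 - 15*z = (z)*(z^2 - 2*z - 15) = z*(z - 5)*(z + 3)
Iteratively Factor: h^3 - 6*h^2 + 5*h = (h)*(h^2 - 6*h + 5) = h*(h - 5)*(h - 1)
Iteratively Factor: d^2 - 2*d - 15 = (d + 3)*(d - 5)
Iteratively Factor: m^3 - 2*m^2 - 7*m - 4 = (m + 1)*(m^2 - 3*m - 4) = (m + 1)^2*(m - 4)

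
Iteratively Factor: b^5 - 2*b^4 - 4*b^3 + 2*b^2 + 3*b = (b + 1)*(b^4 - 3*b^3 - b^2 + 3*b) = (b + 1)^2*(b^3 - 4*b^2 + 3*b) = b*(b + 1)^2*(b^2 - 4*b + 3) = b*(b - 3)*(b + 1)^2*(b - 1)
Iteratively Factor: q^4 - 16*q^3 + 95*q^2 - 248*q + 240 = (q - 4)*(q^3 - 12*q^2 + 47*q - 60) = (q - 4)^2*(q^2 - 8*q + 15) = (q - 5)*(q - 4)^2*(q - 3)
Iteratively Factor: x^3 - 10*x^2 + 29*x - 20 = (x - 4)*(x^2 - 6*x + 5) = (x - 4)*(x - 1)*(x - 5)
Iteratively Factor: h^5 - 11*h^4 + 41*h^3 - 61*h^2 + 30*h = (h - 3)*(h^4 - 8*h^3 + 17*h^2 - 10*h) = (h - 5)*(h - 3)*(h^3 - 3*h^2 + 2*h) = (h - 5)*(h - 3)*(h - 1)*(h^2 - 2*h) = (h - 5)*(h - 3)*(h - 2)*(h - 1)*(h)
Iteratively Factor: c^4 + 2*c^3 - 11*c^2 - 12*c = (c - 3)*(c^3 + 5*c^2 + 4*c) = c*(c - 3)*(c^2 + 5*c + 4) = c*(c - 3)*(c + 4)*(c + 1)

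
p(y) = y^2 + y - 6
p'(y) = 2*y + 1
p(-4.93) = 13.37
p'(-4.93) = -8.86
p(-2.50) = -2.25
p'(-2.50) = -4.00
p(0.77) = -4.64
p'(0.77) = 2.54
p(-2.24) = -3.22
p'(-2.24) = -3.48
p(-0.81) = -6.15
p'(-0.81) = -0.62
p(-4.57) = 10.31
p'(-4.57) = -8.14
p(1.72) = -1.32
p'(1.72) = 4.44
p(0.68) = -4.86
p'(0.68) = 2.36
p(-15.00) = 204.00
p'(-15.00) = -29.00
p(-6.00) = 24.00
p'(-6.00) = -11.00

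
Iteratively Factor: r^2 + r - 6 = (r + 3)*(r - 2)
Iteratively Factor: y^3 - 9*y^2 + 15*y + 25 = (y - 5)*(y^2 - 4*y - 5) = (y - 5)^2*(y + 1)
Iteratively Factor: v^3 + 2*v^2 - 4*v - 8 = (v + 2)*(v^2 - 4) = (v + 2)^2*(v - 2)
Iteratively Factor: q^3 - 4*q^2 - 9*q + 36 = (q - 3)*(q^2 - q - 12) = (q - 4)*(q - 3)*(q + 3)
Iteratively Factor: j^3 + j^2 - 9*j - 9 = (j + 1)*(j^2 - 9) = (j - 3)*(j + 1)*(j + 3)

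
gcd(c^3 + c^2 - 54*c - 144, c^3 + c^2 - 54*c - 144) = c^3 + c^2 - 54*c - 144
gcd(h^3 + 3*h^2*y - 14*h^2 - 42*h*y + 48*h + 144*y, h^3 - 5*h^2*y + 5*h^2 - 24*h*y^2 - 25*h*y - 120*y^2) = h + 3*y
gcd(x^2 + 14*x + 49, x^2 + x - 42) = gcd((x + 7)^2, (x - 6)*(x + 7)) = x + 7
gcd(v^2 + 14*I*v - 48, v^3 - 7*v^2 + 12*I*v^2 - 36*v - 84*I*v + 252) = v + 6*I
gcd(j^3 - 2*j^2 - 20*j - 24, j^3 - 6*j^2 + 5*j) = 1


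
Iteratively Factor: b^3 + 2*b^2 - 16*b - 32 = (b - 4)*(b^2 + 6*b + 8) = (b - 4)*(b + 2)*(b + 4)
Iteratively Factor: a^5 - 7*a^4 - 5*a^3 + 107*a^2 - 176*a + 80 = (a + 4)*(a^4 - 11*a^3 + 39*a^2 - 49*a + 20) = (a - 1)*(a + 4)*(a^3 - 10*a^2 + 29*a - 20) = (a - 4)*(a - 1)*(a + 4)*(a^2 - 6*a + 5) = (a - 5)*(a - 4)*(a - 1)*(a + 4)*(a - 1)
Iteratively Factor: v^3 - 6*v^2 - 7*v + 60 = (v + 3)*(v^2 - 9*v + 20) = (v - 5)*(v + 3)*(v - 4)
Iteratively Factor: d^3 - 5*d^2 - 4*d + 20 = (d + 2)*(d^2 - 7*d + 10) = (d - 2)*(d + 2)*(d - 5)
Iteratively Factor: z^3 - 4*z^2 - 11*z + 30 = (z - 5)*(z^2 + z - 6) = (z - 5)*(z + 3)*(z - 2)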